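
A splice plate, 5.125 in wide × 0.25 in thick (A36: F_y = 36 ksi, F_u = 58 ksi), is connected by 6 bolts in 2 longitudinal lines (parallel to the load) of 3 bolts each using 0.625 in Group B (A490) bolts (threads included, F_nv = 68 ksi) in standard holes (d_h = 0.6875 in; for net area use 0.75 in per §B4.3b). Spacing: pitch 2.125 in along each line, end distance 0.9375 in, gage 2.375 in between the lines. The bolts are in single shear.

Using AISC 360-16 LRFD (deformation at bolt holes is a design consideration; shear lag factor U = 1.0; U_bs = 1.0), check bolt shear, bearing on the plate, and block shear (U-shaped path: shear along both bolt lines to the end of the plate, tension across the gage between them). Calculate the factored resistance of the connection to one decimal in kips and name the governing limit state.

Bolt shear: A_b = π(0.625)²/4 = 0.3068 in². φR_n = 0.75 × 68 × 0.3068 × 6 × 1 = 93.9 kips.
Bearing (0.25 in plate, F_u = 58 ksi): end bolts L_c = 0.9375 − 0.6875/2 = 0.59375, R_n = min(1.2×0.59375×0.25×58, 2.4×0.625×0.25×58) = 10.331 kips/bolt; interior L_c = 2.125 − 0.6875 = 1.4375, R_n = 21.75 kips/bolt. φR_n = 0.75 × (2×10.331 + 4×21.75) = 80.7 kips.
Block shear: shear path 2×[0.9375+2×2.125] = 2×5.1875 in, A_gv = 2.5938, A_nv = 2×(5.1875 − 2.5×0.75)×0.25 = 1.6563 in²; tension across gage: (2.375 − 1×0.75)×0.25 = 0.40625 in². R_n = min(0.6×58×1.6563, 0.6×36×2.5938) + 1.0×58×0.40625 = min(57.639, 56.026) + 23.563 = 79.589 kips. φR_n = 0.75 × 79.589 = 59.7 kips.
Governing: min(93.9, 80.7, 59.7) = 59.7 kips → block shear.

59.7 kips (block shear governs)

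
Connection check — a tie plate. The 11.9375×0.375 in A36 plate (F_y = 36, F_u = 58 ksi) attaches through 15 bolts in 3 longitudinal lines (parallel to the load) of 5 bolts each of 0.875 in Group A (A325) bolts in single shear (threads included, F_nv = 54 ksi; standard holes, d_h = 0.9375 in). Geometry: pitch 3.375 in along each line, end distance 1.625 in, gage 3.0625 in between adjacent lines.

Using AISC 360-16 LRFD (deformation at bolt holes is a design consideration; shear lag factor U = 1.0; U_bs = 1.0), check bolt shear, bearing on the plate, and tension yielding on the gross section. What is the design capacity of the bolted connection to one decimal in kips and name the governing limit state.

Bolt shear: A_b = π(0.875)²/4 = 0.60132 in². φR_n = 0.75 × 54 × 0.60132 × 15 × 1 = 365.3 kips.
Bearing (0.375 in plate, F_u = 58 ksi): end bolts L_c = 1.625 − 0.9375/2 = 1.15625, R_n = min(1.2×1.15625×0.375×58, 2.4×0.875×0.375×58) = 30.178 kips/bolt; interior L_c = 3.375 − 0.9375 = 2.4375, R_n = 45.675 kips/bolt. φR_n = 0.75 × (3×30.178 + 12×45.675) = 479.0 kips.
Tension yield (gross): A_g = 11.9375×0.375 = 4.4766 in². φR_n = 0.90 × 36 × 4.4766 = 145.0 kips.
Governing: min(365.3, 479.0, 145.0) = 145.0 kips → gross-section yield.

145.0 kips (gross-section yield governs)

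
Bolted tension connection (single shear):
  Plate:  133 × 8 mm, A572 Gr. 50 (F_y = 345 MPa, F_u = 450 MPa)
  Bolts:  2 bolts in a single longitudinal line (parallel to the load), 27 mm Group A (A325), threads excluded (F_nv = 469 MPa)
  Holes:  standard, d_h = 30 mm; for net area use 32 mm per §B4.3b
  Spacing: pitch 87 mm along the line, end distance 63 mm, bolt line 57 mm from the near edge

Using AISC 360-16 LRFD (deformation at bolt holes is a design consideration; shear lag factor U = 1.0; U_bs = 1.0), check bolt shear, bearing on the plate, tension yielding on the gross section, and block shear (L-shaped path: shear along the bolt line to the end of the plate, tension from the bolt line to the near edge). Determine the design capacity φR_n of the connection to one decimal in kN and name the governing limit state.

275.9 kN (block shear governs)

Bolt shear: A_b = π(27)²/4 = 572.56 mm². φR_n = 0.75 × 469 × 572.56 × 2 × 1 = 402.8 kN.
Bearing (8 mm plate, F_u = 450 MPa): end bolts L_c = 63 − 30/2 = 48, R_n = min(1.2×48×8×450, 2.4×27×8×450) = 207.36 kN/bolt; interior L_c = 87 − 30 = 57, R_n = 233.28 kN/bolt. φR_n = 0.75 × (1×207.36 + 1×233.28) = 330.5 kN.
Tension yield (gross): A_g = 133×8 = 1064 mm². φR_n = 0.90 × 345 × 1064 = 330.4 kN.
Block shear: shear path 1×[63+1×87] = 1×150 mm, A_gv = 1200, A_nv = 1×(150 − 1.5×32)×8 = 816 mm²; tension to near edge: (57 − 0.5×32)×8 = 328 mm². R_n = min(0.6×450×816, 0.6×345×1200) + 1.0×450×328 = min(220.32, 248.4) + 147.6 = 367.92 kN. φR_n = 0.75 × 367.92 = 275.9 kN.
Governing: min(402.8, 330.5, 330.4, 275.9) = 275.9 kN → block shear.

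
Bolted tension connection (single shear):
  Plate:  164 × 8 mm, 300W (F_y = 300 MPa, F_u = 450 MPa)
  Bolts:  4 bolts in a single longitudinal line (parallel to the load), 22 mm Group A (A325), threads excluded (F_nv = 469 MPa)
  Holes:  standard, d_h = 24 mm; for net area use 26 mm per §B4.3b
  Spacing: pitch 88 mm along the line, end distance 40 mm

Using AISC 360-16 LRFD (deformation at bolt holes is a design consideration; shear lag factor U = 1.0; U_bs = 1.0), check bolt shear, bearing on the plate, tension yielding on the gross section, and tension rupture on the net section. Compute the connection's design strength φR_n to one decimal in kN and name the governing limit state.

354.2 kN (gross-section yield governs)

Bolt shear: A_b = π(22)²/4 = 380.13 mm². φR_n = 0.75 × 469 × 380.13 × 4 × 1 = 534.8 kN.
Bearing (8 mm plate, F_u = 450 MPa): end bolts L_c = 40 − 24/2 = 28, R_n = min(1.2×28×8×450, 2.4×22×8×450) = 120.96 kN/bolt; interior L_c = 88 − 24 = 64, R_n = 190.08 kN/bolt. φR_n = 0.75 × (1×120.96 + 3×190.08) = 518.4 kN.
Tension yield (gross): A_g = 164×8 = 1312 mm². φR_n = 0.90 × 300 × 1312 = 354.2 kN.
Tension rupture (net): A_n = (164 − 1×26)×8 = 1104 mm² (U = 1.0, A_e = A_n). φR_n = 0.75 × 450 × 1104 = 372.6 kN.
Governing: min(534.8, 518.4, 354.2, 372.6) = 354.2 kN → gross-section yield.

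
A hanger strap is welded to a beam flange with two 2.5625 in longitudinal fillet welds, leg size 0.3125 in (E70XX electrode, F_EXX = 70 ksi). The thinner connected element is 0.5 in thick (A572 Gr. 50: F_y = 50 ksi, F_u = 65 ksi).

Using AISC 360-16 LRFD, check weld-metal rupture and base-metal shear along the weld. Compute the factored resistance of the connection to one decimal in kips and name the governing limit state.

35.7 kips (weld metal governs)

Weld metal: throat = 0.707×0.3125 = 0.22094 in, L = 2×2.5625 = 5.125 in. φR_n = 0.75 × 0.6 × 70 × 0.22094 × 5.125 = 35.7 kips.
Base metal shear (0.5 in plate): yield φR_n = 1.0×0.6×50×0.5×5.125 = 76.9 kips; rupture φR_n = 0.75×0.6×65×0.5×5.125 = 75.0 kips; take 75.0 kips (rupture).
Governing: min(35.7, 75.0) = 35.7 kips → weld metal.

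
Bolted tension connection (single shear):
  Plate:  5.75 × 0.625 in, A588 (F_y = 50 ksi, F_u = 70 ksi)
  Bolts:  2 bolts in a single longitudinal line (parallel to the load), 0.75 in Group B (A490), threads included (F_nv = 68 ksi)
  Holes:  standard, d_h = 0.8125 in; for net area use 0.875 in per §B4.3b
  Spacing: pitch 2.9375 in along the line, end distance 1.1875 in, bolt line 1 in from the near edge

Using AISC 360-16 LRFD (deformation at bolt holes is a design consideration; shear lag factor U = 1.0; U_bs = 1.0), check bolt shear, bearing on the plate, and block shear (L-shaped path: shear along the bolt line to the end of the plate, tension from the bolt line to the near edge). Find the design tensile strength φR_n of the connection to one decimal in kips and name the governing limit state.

45.1 kips (bolt shear governs)

Bolt shear: A_b = π(0.75)²/4 = 0.44179 in². φR_n = 0.75 × 68 × 0.44179 × 2 × 1 = 45.1 kips.
Bearing (0.625 in plate, F_u = 70 ksi): end bolts L_c = 1.1875 − 0.8125/2 = 0.78125, R_n = min(1.2×0.78125×0.625×70, 2.4×0.75×0.625×70) = 41.016 kips/bolt; interior L_c = 2.9375 − 0.8125 = 2.125, R_n = 78.75 kips/bolt. φR_n = 0.75 × (1×41.016 + 1×78.75) = 89.8 kips.
Block shear: shear path 1×[1.1875+1×2.9375] = 1×4.125 in, A_gv = 2.5781, A_nv = 1×(4.125 − 1.5×0.875)×0.625 = 1.7578 in²; tension to near edge: (1 − 0.5×0.875)×0.625 = 0.35156 in². R_n = min(0.6×70×1.7578, 0.6×50×2.5781) + 1.0×70×0.35156 = min(73.828, 77.343) + 24.609 = 98.437 kips. φR_n = 0.75 × 98.437 = 73.8 kips.
Governing: min(45.1, 89.8, 73.8) = 45.1 kips → bolt shear.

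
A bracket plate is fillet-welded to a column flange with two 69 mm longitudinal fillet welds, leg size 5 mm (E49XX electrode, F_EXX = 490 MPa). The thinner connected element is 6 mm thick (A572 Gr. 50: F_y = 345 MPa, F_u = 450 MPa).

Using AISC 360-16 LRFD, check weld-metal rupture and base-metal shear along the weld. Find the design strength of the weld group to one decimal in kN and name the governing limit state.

107.6 kN (weld metal governs)

Weld metal: throat = 0.707×5 = 3.535 mm, L = 2×69 = 138 mm. φR_n = 0.75 × 0.6 × 490 × 3.535 × 138 = 107.6 kN.
Base metal shear (6 mm plate): yield φR_n = 1.0×0.6×345×6×138 = 171.4 kN; rupture φR_n = 0.75×0.6×450×6×138 = 167.7 kN; take 167.7 kN (rupture).
Governing: min(107.6, 167.7) = 107.6 kN → weld metal.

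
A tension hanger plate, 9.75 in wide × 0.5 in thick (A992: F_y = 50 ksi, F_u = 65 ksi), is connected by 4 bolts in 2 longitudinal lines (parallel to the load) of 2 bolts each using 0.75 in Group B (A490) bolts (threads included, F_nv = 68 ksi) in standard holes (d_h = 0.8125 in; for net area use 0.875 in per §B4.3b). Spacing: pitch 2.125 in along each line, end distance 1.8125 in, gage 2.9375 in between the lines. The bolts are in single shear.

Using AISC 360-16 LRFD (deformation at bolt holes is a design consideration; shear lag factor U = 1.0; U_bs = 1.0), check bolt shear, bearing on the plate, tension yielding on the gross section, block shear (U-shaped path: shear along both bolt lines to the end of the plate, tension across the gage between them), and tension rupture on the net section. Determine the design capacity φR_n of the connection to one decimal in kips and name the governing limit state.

90.1 kips (bolt shear governs)

Bolt shear: A_b = π(0.75)²/4 = 0.44179 in². φR_n = 0.75 × 68 × 0.44179 × 4 × 1 = 90.1 kips.
Bearing (0.5 in plate, F_u = 65 ksi): end bolts L_c = 1.8125 − 0.8125/2 = 1.40625, R_n = min(1.2×1.40625×0.5×65, 2.4×0.75×0.5×65) = 54.844 kips/bolt; interior L_c = 2.125 − 0.8125 = 1.3125, R_n = 51.188 kips/bolt. φR_n = 0.75 × (2×54.844 + 2×51.188) = 159.0 kips.
Tension yield (gross): A_g = 9.75×0.5 = 4.875 in². φR_n = 0.90 × 50 × 4.875 = 219.4 kips.
Block shear: shear path 2×[1.8125+1×2.125] = 2×3.9375 in, A_gv = 3.9375, A_nv = 2×(3.9375 − 1.5×0.875)×0.5 = 2.625 in²; tension across gage: (2.9375 − 1×0.875)×0.5 = 1.0313 in². R_n = min(0.6×65×2.625, 0.6×50×3.9375) + 1.0×65×1.0313 = min(102.38, 118.13) + 67.035 = 169.42 kips. φR_n = 0.75 × 169.42 = 127.1 kips.
Tension rupture (net): A_n = (9.75 − 2×0.875)×0.5 = 4 in² (U = 1.0, A_e = A_n). φR_n = 0.75 × 65 × 4 = 195.0 kips.
Governing: min(90.1, 159.0, 219.4, 127.1, 195.0) = 90.1 kips → bolt shear.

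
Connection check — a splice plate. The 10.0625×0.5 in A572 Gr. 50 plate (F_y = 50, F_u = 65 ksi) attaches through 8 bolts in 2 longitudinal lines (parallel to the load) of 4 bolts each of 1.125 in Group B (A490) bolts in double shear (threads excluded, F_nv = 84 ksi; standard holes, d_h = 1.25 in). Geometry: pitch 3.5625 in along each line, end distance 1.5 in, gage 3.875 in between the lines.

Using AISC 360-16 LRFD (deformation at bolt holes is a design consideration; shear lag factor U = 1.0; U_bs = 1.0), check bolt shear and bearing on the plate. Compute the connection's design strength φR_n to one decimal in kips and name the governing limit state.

446.1 kips (bearing governs)

Bolt shear: A_b = π(1.125)²/4 = 0.99402 in². φR_n = 0.75 × 84 × 0.99402 × 8 × 2 = 1002.0 kips.
Bearing (0.5 in plate, F_u = 65 ksi): end bolts L_c = 1.5 − 1.25/2 = 0.875, R_n = min(1.2×0.875×0.5×65, 2.4×1.125×0.5×65) = 34.125 kips/bolt; interior L_c = 3.5625 − 1.25 = 2.3125, R_n = 87.75 kips/bolt. φR_n = 0.75 × (2×34.125 + 6×87.75) = 446.1 kips.
Governing: min(1002.0, 446.1) = 446.1 kips → bearing.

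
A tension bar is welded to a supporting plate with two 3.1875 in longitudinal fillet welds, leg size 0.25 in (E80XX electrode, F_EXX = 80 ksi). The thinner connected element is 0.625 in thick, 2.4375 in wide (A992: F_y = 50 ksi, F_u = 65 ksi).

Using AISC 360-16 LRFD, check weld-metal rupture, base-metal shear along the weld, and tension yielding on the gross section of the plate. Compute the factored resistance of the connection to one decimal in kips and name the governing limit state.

40.6 kips (weld metal governs)

Weld metal: throat = 0.707×0.25 = 0.17675 in, L = 2×3.1875 = 6.375 in. φR_n = 0.75 × 0.6 × 80 × 0.17675 × 6.375 = 40.6 kips.
Base metal shear (0.625 in plate): yield φR_n = 1.0×0.6×50×0.625×6.375 = 119.5 kips; rupture φR_n = 0.75×0.6×65×0.625×6.375 = 116.5 kips; take 116.5 kips (rupture).
Tension yield (gross): A_g = 2.4375×0.625 = 1.5234 in². φR_n = 0.90 × 50 × 1.5234 = 68.6 kips.
Governing: min(40.6, 116.5, 68.6) = 40.6 kips → weld metal.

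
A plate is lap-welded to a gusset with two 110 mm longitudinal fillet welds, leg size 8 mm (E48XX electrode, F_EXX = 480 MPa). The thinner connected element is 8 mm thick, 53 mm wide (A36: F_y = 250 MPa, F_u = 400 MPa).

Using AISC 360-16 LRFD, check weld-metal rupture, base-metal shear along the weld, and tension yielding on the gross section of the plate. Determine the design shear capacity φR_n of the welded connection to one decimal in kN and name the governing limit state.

Weld metal: throat = 0.707×8 = 5.656 mm, L = 2×110 = 220 mm. φR_n = 0.75 × 0.6 × 480 × 5.656 × 220 = 268.8 kN.
Base metal shear (8 mm plate): yield φR_n = 1.0×0.6×250×8×220 = 264.0 kN; rupture φR_n = 0.75×0.6×400×8×220 = 316.8 kN; take 264.0 kN (yield).
Tension yield (gross): A_g = 53×8 = 424 mm². φR_n = 0.90 × 250 × 424 = 95.4 kN.
Governing: min(268.8, 264.0, 95.4) = 95.4 kN → gross-section yield.

95.4 kN (gross-section yield governs)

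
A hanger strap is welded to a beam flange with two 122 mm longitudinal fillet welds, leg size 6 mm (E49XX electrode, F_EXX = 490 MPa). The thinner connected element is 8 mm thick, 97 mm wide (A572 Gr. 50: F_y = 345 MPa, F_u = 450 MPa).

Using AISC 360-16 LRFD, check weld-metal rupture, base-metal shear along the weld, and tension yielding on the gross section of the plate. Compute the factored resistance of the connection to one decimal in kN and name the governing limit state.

Weld metal: throat = 0.707×6 = 4.242 mm, L = 2×122 = 244 mm. φR_n = 0.75 × 0.6 × 490 × 4.242 × 244 = 228.2 kN.
Base metal shear (8 mm plate): yield φR_n = 1.0×0.6×345×8×244 = 404.1 kN; rupture φR_n = 0.75×0.6×450×8×244 = 395.3 kN; take 395.3 kN (rupture).
Tension yield (gross): A_g = 97×8 = 776 mm². φR_n = 0.90 × 345 × 776 = 240.9 kN.
Governing: min(228.2, 395.3, 240.9) = 228.2 kN → weld metal.

228.2 kN (weld metal governs)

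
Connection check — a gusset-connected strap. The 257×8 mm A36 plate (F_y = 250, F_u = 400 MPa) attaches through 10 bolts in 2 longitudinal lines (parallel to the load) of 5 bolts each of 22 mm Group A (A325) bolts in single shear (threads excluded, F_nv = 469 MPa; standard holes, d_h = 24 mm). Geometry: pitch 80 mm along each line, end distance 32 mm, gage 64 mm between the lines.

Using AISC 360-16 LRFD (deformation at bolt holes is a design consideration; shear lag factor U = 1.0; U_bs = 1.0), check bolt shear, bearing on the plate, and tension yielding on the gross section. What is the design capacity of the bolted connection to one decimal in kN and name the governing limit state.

Bolt shear: A_b = π(22)²/4 = 380.13 mm². φR_n = 0.75 × 469 × 380.13 × 10 × 1 = 1337.1 kN.
Bearing (8 mm plate, F_u = 400 MPa): end bolts L_c = 32 − 24/2 = 20, R_n = min(1.2×20×8×400, 2.4×22×8×400) = 76.8 kN/bolt; interior L_c = 80 − 24 = 56, R_n = 168.96 kN/bolt. φR_n = 0.75 × (2×76.8 + 8×168.96) = 1129.0 kN.
Tension yield (gross): A_g = 257×8 = 2056 mm². φR_n = 0.90 × 250 × 2056 = 462.6 kN.
Governing: min(1337.1, 1129.0, 462.6) = 462.6 kN → gross-section yield.

462.6 kN (gross-section yield governs)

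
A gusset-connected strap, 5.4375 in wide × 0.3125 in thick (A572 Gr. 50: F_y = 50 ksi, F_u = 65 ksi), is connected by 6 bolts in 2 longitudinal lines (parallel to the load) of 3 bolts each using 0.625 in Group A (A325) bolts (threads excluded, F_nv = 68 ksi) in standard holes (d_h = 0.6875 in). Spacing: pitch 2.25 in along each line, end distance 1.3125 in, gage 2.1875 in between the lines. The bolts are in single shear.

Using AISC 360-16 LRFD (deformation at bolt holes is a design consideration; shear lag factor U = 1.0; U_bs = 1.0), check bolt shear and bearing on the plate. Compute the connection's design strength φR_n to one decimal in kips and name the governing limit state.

93.9 kips (bolt shear governs)

Bolt shear: A_b = π(0.625)²/4 = 0.3068 in². φR_n = 0.75 × 68 × 0.3068 × 6 × 1 = 93.9 kips.
Bearing (0.3125 in plate, F_u = 65 ksi): end bolts L_c = 1.3125 − 0.6875/2 = 0.96875, R_n = min(1.2×0.96875×0.3125×65, 2.4×0.625×0.3125×65) = 23.613 kips/bolt; interior L_c = 2.25 − 0.6875 = 1.5625, R_n = 30.469 kips/bolt. φR_n = 0.75 × (2×23.613 + 4×30.469) = 126.8 kips.
Governing: min(93.9, 126.8) = 93.9 kips → bolt shear.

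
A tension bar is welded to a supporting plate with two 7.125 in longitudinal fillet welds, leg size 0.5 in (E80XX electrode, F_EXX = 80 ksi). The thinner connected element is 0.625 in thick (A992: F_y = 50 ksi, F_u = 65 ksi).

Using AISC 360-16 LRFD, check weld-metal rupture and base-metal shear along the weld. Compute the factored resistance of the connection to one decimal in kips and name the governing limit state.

Weld metal: throat = 0.707×0.5 = 0.3535 in, L = 2×7.125 = 14.25 in. φR_n = 0.75 × 0.6 × 80 × 0.3535 × 14.25 = 181.3 kips.
Base metal shear (0.625 in plate): yield φR_n = 1.0×0.6×50×0.625×14.25 = 267.2 kips; rupture φR_n = 0.75×0.6×65×0.625×14.25 = 260.5 kips; take 260.5 kips (rupture).
Governing: min(181.3, 260.5) = 181.3 kips → weld metal.

181.3 kips (weld metal governs)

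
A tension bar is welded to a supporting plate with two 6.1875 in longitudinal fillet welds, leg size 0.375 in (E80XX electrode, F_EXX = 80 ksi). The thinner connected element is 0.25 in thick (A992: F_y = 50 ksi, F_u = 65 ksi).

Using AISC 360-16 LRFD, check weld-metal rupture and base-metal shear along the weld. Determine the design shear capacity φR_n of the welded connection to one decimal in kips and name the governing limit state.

Weld metal: throat = 0.707×0.375 = 0.26513 in, L = 2×6.1875 = 12.375 in. φR_n = 0.75 × 0.6 × 80 × 0.26513 × 12.375 = 118.1 kips.
Base metal shear (0.25 in plate): yield φR_n = 1.0×0.6×50×0.25×12.375 = 92.8 kips; rupture φR_n = 0.75×0.6×65×0.25×12.375 = 90.5 kips; take 90.5 kips (rupture).
Governing: min(118.1, 90.5) = 90.5 kips → base-metal shear.

90.5 kips (base-metal shear governs)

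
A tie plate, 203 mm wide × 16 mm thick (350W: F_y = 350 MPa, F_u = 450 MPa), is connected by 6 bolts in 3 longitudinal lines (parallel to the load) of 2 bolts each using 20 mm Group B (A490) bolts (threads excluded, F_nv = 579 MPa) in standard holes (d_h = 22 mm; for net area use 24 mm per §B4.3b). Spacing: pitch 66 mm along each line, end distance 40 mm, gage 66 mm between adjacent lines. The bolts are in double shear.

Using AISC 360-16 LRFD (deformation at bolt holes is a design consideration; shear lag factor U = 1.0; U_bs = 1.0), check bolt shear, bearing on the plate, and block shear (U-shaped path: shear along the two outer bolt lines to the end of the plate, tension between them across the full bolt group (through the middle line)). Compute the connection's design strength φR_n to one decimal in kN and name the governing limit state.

Bolt shear: A_b = π(20)²/4 = 314.16 mm². φR_n = 0.75 × 579 × 314.16 × 6 × 2 = 1637.1 kN.
Bearing (16 mm plate, F_u = 450 MPa): end bolts L_c = 40 − 22/2 = 29, R_n = min(1.2×29×16×450, 2.4×20×16×450) = 250.56 kN/bolt; interior L_c = 66 − 22 = 44, R_n = 345.6 kN/bolt. φR_n = 0.75 × (3×250.56 + 3×345.6) = 1341.4 kN.
Block shear: shear path 2×[40+1×66] = 2×106 mm, A_gv = 3392, A_nv = 2×(106 − 1.5×24)×16 = 2240 mm²; tension across gage: (132 − 2×24)×16 = 1344 mm². R_n = min(0.6×450×2240, 0.6×350×3392) + 1.0×450×1344 = min(604.8, 712.32) + 604.8 = 1209.6 kN. φR_n = 0.75 × 1209.6 = 907.2 kN.
Governing: min(1637.1, 1341.4, 907.2) = 907.2 kN → block shear.

907.2 kN (block shear governs)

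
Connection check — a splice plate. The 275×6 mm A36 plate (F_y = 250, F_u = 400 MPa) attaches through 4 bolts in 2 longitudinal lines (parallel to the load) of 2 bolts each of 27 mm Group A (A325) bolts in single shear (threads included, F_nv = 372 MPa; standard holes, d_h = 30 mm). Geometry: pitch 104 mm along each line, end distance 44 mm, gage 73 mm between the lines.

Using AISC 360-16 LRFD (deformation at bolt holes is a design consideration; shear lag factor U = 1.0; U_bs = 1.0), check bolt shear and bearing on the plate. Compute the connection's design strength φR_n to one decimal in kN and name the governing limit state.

358.6 kN (bearing governs)

Bolt shear: A_b = π(27)²/4 = 572.56 mm². φR_n = 0.75 × 372 × 572.56 × 4 × 1 = 639.0 kN.
Bearing (6 mm plate, F_u = 400 MPa): end bolts L_c = 44 − 30/2 = 29, R_n = min(1.2×29×6×400, 2.4×27×6×400) = 83.52 kN/bolt; interior L_c = 104 − 30 = 74, R_n = 155.52 kN/bolt. φR_n = 0.75 × (2×83.52 + 2×155.52) = 358.6 kN.
Governing: min(639.0, 358.6) = 358.6 kN → bearing.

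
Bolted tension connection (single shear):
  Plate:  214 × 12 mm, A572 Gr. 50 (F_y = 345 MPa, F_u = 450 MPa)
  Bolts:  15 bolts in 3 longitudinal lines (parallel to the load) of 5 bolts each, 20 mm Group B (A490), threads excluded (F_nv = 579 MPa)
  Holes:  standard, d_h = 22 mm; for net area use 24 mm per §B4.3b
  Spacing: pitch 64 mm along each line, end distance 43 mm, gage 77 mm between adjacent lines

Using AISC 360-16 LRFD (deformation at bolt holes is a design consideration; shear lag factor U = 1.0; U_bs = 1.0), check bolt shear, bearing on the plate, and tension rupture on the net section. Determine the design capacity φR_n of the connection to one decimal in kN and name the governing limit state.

Bolt shear: A_b = π(20)²/4 = 314.16 mm². φR_n = 0.75 × 579 × 314.16 × 15 × 1 = 2046.4 kN.
Bearing (12 mm plate, F_u = 450 MPa): end bolts L_c = 43 − 22/2 = 32, R_n = min(1.2×32×12×450, 2.4×20×12×450) = 207.36 kN/bolt; interior L_c = 64 − 22 = 42, R_n = 259.2 kN/bolt. φR_n = 0.75 × (3×207.36 + 12×259.2) = 2799.4 kN.
Tension rupture (net): A_n = (214 − 3×24)×12 = 1704 mm² (U = 1.0, A_e = A_n). φR_n = 0.75 × 450 × 1704 = 575.1 kN.
Governing: min(2046.4, 2799.4, 575.1) = 575.1 kN → net-section rupture.

575.1 kN (net-section rupture governs)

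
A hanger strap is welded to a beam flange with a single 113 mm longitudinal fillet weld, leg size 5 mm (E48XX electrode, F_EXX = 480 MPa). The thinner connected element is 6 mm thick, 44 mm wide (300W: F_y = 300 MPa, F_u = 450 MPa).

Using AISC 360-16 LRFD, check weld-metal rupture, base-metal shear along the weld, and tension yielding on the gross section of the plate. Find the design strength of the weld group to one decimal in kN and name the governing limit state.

Weld metal: throat = 0.707×5 = 3.535 mm, L = 113 mm. φR_n = 0.75 × 0.6 × 480 × 3.535 × 113 = 86.3 kN.
Base metal shear (6 mm plate): yield φR_n = 1.0×0.6×300×6×113 = 122.0 kN; rupture φR_n = 0.75×0.6×450×6×113 = 137.3 kN; take 122.0 kN (yield).
Tension yield (gross): A_g = 44×6 = 264 mm². φR_n = 0.90 × 300 × 264 = 71.3 kN.
Governing: min(86.3, 122.0, 71.3) = 71.3 kN → gross-section yield.

71.3 kN (gross-section yield governs)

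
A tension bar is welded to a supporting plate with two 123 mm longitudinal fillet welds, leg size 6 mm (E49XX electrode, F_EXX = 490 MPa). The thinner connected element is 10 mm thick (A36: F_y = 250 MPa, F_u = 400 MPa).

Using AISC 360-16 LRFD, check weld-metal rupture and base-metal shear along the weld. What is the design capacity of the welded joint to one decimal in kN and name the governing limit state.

Weld metal: throat = 0.707×6 = 4.242 mm, L = 2×123 = 246 mm. φR_n = 0.75 × 0.6 × 490 × 4.242 × 246 = 230.1 kN.
Base metal shear (10 mm plate): yield φR_n = 1.0×0.6×250×10×246 = 369.0 kN; rupture φR_n = 0.75×0.6×400×10×246 = 442.8 kN; take 369.0 kN (yield).
Governing: min(230.1, 369.0) = 230.1 kN → weld metal.

230.1 kN (weld metal governs)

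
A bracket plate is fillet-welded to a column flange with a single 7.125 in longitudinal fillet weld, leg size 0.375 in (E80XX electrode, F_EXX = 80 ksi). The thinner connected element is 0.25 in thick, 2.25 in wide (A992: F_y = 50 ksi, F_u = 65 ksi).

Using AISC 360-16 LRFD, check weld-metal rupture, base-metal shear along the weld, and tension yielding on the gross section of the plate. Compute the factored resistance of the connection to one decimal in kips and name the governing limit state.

25.3 kips (gross-section yield governs)

Weld metal: throat = 0.707×0.375 = 0.26513 in, L = 7.125 in. φR_n = 0.75 × 0.6 × 80 × 0.26513 × 7.125 = 68.0 kips.
Base metal shear (0.25 in plate): yield φR_n = 1.0×0.6×50×0.25×7.125 = 53.4 kips; rupture φR_n = 0.75×0.6×65×0.25×7.125 = 52.1 kips; take 52.1 kips (rupture).
Tension yield (gross): A_g = 2.25×0.25 = 0.5625 in². φR_n = 0.90 × 50 × 0.5625 = 25.3 kips.
Governing: min(68.0, 52.1, 25.3) = 25.3 kips → gross-section yield.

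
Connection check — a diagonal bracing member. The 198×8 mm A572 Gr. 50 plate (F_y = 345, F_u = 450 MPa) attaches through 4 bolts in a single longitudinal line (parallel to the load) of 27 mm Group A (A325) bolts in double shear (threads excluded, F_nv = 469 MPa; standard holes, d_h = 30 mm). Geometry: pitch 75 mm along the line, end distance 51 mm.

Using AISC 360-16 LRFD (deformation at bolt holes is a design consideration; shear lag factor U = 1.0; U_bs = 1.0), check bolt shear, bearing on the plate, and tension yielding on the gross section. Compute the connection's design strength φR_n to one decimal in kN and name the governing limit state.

491.8 kN (gross-section yield governs)

Bolt shear: A_b = π(27)²/4 = 572.56 mm². φR_n = 0.75 × 469 × 572.56 × 4 × 2 = 1611.2 kN.
Bearing (8 mm plate, F_u = 450 MPa): end bolts L_c = 51 − 30/2 = 36, R_n = min(1.2×36×8×450, 2.4×27×8×450) = 155.52 kN/bolt; interior L_c = 75 − 30 = 45, R_n = 194.4 kN/bolt. φR_n = 0.75 × (1×155.52 + 3×194.4) = 554.0 kN.
Tension yield (gross): A_g = 198×8 = 1584 mm². φR_n = 0.90 × 345 × 1584 = 491.8 kN.
Governing: min(1611.2, 554.0, 491.8) = 491.8 kN → gross-section yield.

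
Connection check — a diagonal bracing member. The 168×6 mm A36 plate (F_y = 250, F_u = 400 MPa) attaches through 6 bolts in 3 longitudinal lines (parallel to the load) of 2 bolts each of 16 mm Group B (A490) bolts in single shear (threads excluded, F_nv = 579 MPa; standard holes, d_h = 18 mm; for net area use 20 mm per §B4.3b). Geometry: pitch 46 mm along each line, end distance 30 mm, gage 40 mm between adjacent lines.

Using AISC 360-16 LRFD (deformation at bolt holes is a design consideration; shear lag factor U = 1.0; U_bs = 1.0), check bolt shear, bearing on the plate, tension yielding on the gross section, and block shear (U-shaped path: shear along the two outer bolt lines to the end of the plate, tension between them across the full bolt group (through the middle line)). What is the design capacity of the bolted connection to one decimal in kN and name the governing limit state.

171.4 kN (block shear governs)

Bolt shear: A_b = π(16)²/4 = 201.06 mm². φR_n = 0.75 × 579 × 201.06 × 6 × 1 = 523.9 kN.
Bearing (6 mm plate, F_u = 400 MPa): end bolts L_c = 30 − 18/2 = 21, R_n = min(1.2×21×6×400, 2.4×16×6×400) = 60.48 kN/bolt; interior L_c = 46 − 18 = 28, R_n = 80.64 kN/bolt. φR_n = 0.75 × (3×60.48 + 3×80.64) = 317.5 kN.
Tension yield (gross): A_g = 168×6 = 1008 mm². φR_n = 0.90 × 250 × 1008 = 226.8 kN.
Block shear: shear path 2×[30+1×46] = 2×76 mm, A_gv = 912, A_nv = 2×(76 − 1.5×20)×6 = 552 mm²; tension across gage: (80 − 2×20)×6 = 240 mm². R_n = min(0.6×400×552, 0.6×250×912) + 1.0×400×240 = min(132.48, 136.8) + 96 = 228.48 kN. φR_n = 0.75 × 228.48 = 171.4 kN.
Governing: min(523.9, 317.5, 226.8, 171.4) = 171.4 kN → block shear.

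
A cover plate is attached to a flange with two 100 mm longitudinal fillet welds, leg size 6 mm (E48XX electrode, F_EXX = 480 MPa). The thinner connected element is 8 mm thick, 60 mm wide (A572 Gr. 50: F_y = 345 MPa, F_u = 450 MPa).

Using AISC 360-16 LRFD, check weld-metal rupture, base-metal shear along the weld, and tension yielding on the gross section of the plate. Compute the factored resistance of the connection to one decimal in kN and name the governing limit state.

Weld metal: throat = 0.707×6 = 4.242 mm, L = 2×100 = 200 mm. φR_n = 0.75 × 0.6 × 480 × 4.242 × 200 = 183.3 kN.
Base metal shear (8 mm plate): yield φR_n = 1.0×0.6×345×8×200 = 331.2 kN; rupture φR_n = 0.75×0.6×450×8×200 = 324.0 kN; take 324.0 kN (rupture).
Tension yield (gross): A_g = 60×8 = 480 mm². φR_n = 0.90 × 345 × 480 = 149.0 kN.
Governing: min(183.3, 324.0, 149.0) = 149.0 kN → gross-section yield.

149.0 kN (gross-section yield governs)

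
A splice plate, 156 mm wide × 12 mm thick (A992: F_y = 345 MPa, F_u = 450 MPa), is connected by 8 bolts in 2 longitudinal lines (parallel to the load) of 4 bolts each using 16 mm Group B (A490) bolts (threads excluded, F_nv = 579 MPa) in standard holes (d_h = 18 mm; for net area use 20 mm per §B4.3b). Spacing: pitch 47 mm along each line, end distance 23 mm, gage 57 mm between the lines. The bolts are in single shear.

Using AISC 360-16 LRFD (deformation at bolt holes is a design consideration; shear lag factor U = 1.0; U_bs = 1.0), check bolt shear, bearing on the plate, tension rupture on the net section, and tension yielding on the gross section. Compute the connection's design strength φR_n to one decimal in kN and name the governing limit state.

469.8 kN (net-section rupture governs)

Bolt shear: A_b = π(16)²/4 = 201.06 mm². φR_n = 0.75 × 579 × 201.06 × 8 × 1 = 698.5 kN.
Bearing (12 mm plate, F_u = 450 MPa): end bolts L_c = 23 − 18/2 = 14, R_n = min(1.2×14×12×450, 2.4×16×12×450) = 90.72 kN/bolt; interior L_c = 47 − 18 = 29, R_n = 187.92 kN/bolt. φR_n = 0.75 × (2×90.72 + 6×187.92) = 981.7 kN.
Tension rupture (net): A_n = (156 − 2×20)×12 = 1392 mm² (U = 1.0, A_e = A_n). φR_n = 0.75 × 450 × 1392 = 469.8 kN.
Tension yield (gross): A_g = 156×12 = 1872 mm². φR_n = 0.90 × 345 × 1872 = 581.3 kN.
Governing: min(698.5, 981.7, 469.8, 581.3) = 469.8 kN → net-section rupture.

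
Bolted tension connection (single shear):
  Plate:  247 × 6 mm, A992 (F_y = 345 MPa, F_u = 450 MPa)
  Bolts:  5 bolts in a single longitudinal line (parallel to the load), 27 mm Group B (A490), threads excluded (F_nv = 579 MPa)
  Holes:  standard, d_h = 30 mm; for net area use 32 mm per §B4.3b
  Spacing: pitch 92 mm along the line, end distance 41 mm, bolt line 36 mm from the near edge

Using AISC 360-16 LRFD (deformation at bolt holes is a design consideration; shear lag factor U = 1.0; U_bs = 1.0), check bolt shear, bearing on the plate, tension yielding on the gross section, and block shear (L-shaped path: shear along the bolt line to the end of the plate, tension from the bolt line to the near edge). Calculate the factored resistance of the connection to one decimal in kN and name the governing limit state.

362.5 kN (block shear governs)

Bolt shear: A_b = π(27)²/4 = 572.56 mm². φR_n = 0.75 × 579 × 572.56 × 5 × 1 = 1243.2 kN.
Bearing (6 mm plate, F_u = 450 MPa): end bolts L_c = 41 − 30/2 = 26, R_n = min(1.2×26×6×450, 2.4×27×6×450) = 84.24 kN/bolt; interior L_c = 92 − 30 = 62, R_n = 174.96 kN/bolt. φR_n = 0.75 × (1×84.24 + 4×174.96) = 588.1 kN.
Tension yield (gross): A_g = 247×6 = 1482 mm². φR_n = 0.90 × 345 × 1482 = 460.2 kN.
Block shear: shear path 1×[41+4×92] = 1×409 mm, A_gv = 2454, A_nv = 1×(409 − 4.5×32)×6 = 1590 mm²; tension to near edge: (36 − 0.5×32)×6 = 120 mm². R_n = min(0.6×450×1590, 0.6×345×2454) + 1.0×450×120 = min(429.3, 507.98) + 54 = 483.3 kN. φR_n = 0.75 × 483.3 = 362.5 kN.
Governing: min(1243.2, 588.1, 460.2, 362.5) = 362.5 kN → block shear.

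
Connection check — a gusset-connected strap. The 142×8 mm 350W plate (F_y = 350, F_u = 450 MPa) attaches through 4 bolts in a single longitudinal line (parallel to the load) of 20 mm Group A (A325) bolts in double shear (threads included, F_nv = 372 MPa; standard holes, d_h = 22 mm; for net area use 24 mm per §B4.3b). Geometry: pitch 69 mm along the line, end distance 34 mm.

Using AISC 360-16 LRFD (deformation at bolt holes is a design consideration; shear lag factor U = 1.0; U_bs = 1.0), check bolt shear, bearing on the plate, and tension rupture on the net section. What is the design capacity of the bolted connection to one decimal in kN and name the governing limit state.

Bolt shear: A_b = π(20)²/4 = 314.16 mm². φR_n = 0.75 × 372 × 314.16 × 4 × 2 = 701.2 kN.
Bearing (8 mm plate, F_u = 450 MPa): end bolts L_c = 34 − 22/2 = 23, R_n = min(1.2×23×8×450, 2.4×20×8×450) = 99.36 kN/bolt; interior L_c = 69 − 22 = 47, R_n = 172.8 kN/bolt. φR_n = 0.75 × (1×99.36 + 3×172.8) = 463.3 kN.
Tension rupture (net): A_n = (142 − 1×24)×8 = 944 mm² (U = 1.0, A_e = A_n). φR_n = 0.75 × 450 × 944 = 318.6 kN.
Governing: min(701.2, 463.3, 318.6) = 318.6 kN → net-section rupture.

318.6 kN (net-section rupture governs)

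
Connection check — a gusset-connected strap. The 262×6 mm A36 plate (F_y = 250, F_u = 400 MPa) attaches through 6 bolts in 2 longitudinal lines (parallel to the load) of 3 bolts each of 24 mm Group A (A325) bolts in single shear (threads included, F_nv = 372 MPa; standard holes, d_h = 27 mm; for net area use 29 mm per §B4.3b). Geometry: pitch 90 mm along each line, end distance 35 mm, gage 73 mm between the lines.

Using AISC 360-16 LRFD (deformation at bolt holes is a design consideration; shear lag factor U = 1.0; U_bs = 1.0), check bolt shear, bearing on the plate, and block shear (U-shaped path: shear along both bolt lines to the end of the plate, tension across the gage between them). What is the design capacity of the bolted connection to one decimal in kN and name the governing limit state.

369.5 kN (block shear governs)

Bolt shear: A_b = π(24)²/4 = 452.39 mm². φR_n = 0.75 × 372 × 452.39 × 6 × 1 = 757.3 kN.
Bearing (6 mm plate, F_u = 400 MPa): end bolts L_c = 35 − 27/2 = 21.5, R_n = min(1.2×21.5×6×400, 2.4×24×6×400) = 61.92 kN/bolt; interior L_c = 90 − 27 = 63, R_n = 138.24 kN/bolt. φR_n = 0.75 × (2×61.92 + 4×138.24) = 507.6 kN.
Block shear: shear path 2×[35+2×90] = 2×215 mm, A_gv = 2580, A_nv = 2×(215 − 2.5×29)×6 = 1710 mm²; tension across gage: (73 − 1×29)×6 = 264 mm². R_n = min(0.6×400×1710, 0.6×250×2580) + 1.0×400×264 = min(410.4, 387) + 105.6 = 492.6 kN. φR_n = 0.75 × 492.6 = 369.5 kN.
Governing: min(757.3, 507.6, 369.5) = 369.5 kN → block shear.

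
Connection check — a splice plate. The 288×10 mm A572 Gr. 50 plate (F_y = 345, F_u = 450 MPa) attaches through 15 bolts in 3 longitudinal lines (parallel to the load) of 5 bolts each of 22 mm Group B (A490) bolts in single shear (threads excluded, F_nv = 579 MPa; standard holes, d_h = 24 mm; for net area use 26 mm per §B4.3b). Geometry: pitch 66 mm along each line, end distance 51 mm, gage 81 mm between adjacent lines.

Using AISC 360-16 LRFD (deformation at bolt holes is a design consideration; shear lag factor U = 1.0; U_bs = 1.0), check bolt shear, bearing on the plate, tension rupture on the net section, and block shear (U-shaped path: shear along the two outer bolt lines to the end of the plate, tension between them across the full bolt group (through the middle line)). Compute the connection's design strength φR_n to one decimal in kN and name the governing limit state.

Bolt shear: A_b = π(22)²/4 = 380.13 mm². φR_n = 0.75 × 579 × 380.13 × 15 × 1 = 2476.1 kN.
Bearing (10 mm plate, F_u = 450 MPa): end bolts L_c = 51 − 24/2 = 39, R_n = min(1.2×39×10×450, 2.4×22×10×450) = 210.6 kN/bolt; interior L_c = 66 − 24 = 42, R_n = 226.8 kN/bolt. φR_n = 0.75 × (3×210.6 + 12×226.8) = 2515.1 kN.
Tension rupture (net): A_n = (288 − 3×26)×10 = 2100 mm² (U = 1.0, A_e = A_n). φR_n = 0.75 × 450 × 2100 = 708.8 kN.
Block shear: shear path 2×[51+4×66] = 2×315 mm, A_gv = 6300, A_nv = 2×(315 − 4.5×26)×10 = 3960 mm²; tension across gage: (162 − 2×26)×10 = 1100 mm². R_n = min(0.6×450×3960, 0.6×345×6300) + 1.0×450×1100 = min(1069.2, 1304.1) + 495 = 1564.2 kN. φR_n = 0.75 × 1564.2 = 1173.2 kN.
Governing: min(2476.1, 2515.1, 708.8, 1173.2) = 708.8 kN → net-section rupture.

708.8 kN (net-section rupture governs)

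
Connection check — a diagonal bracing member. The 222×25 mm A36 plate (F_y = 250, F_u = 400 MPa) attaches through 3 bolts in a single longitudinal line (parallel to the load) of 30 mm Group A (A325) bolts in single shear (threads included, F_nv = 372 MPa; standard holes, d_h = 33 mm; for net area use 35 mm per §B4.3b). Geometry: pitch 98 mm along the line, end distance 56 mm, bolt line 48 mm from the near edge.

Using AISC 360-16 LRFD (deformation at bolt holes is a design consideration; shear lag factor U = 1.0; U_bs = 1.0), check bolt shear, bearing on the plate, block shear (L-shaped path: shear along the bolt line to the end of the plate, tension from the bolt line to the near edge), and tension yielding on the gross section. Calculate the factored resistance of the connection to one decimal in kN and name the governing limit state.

591.6 kN (bolt shear governs)

Bolt shear: A_b = π(30)²/4 = 706.86 mm². φR_n = 0.75 × 372 × 706.86 × 3 × 1 = 591.6 kN.
Bearing (25 mm plate, F_u = 400 MPa): end bolts L_c = 56 − 33/2 = 39.5, R_n = min(1.2×39.5×25×400, 2.4×30×25×400) = 474 kN/bolt; interior L_c = 98 − 33 = 65, R_n = 720 kN/bolt. φR_n = 0.75 × (1×474 + 2×720) = 1435.5 kN.
Block shear: shear path 1×[56+2×98] = 1×252 mm, A_gv = 6300, A_nv = 1×(252 − 2.5×35)×25 = 4112.5 mm²; tension to near edge: (48 − 0.5×35)×25 = 762.5 mm². R_n = min(0.6×400×4112.5, 0.6×250×6300) + 1.0×400×762.5 = min(987, 945) + 305 = 1250 kN. φR_n = 0.75 × 1250 = 937.5 kN.
Tension yield (gross): A_g = 222×25 = 5550 mm². φR_n = 0.90 × 250 × 5550 = 1248.8 kN.
Governing: min(591.6, 1435.5, 937.5, 1248.8) = 591.6 kN → bolt shear.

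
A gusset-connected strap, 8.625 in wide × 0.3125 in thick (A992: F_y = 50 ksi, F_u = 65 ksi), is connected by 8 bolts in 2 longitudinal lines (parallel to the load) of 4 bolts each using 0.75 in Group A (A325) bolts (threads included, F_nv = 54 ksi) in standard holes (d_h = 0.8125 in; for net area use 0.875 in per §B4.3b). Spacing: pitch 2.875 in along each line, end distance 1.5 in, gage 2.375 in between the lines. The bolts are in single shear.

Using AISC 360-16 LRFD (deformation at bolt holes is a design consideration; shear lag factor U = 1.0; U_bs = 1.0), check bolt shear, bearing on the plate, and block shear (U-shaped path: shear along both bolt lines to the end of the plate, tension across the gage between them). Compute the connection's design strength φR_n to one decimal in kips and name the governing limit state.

143.1 kips (bolt shear governs)

Bolt shear: A_b = π(0.75)²/4 = 0.44179 in². φR_n = 0.75 × 54 × 0.44179 × 8 × 1 = 143.1 kips.
Bearing (0.3125 in plate, F_u = 65 ksi): end bolts L_c = 1.5 − 0.8125/2 = 1.09375, R_n = min(1.2×1.09375×0.3125×65, 2.4×0.75×0.3125×65) = 26.66 kips/bolt; interior L_c = 2.875 − 0.8125 = 2.0625, R_n = 36.563 kips/bolt. φR_n = 0.75 × (2×26.66 + 6×36.563) = 204.5 kips.
Block shear: shear path 2×[1.5+3×2.875] = 2×10.125 in, A_gv = 6.3281, A_nv = 2×(10.125 − 3.5×0.875)×0.3125 = 4.4141 in²; tension across gage: (2.375 − 1×0.875)×0.3125 = 0.46875 in². R_n = min(0.6×65×4.4141, 0.6×50×6.3281) + 1.0×65×0.46875 = min(172.15, 189.84) + 30.469 = 202.62 kips. φR_n = 0.75 × 202.62 = 152.0 kips.
Governing: min(143.1, 204.5, 152.0) = 143.1 kips → bolt shear.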